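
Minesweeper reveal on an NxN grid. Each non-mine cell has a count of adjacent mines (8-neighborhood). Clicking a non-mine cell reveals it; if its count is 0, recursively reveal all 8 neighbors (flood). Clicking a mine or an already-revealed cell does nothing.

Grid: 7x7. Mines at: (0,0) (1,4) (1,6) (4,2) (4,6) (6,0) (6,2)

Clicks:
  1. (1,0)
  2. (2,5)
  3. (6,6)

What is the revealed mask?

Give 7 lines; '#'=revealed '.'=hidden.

Answer: .......
#......
...###.
...###.
...###.
...####
...####

Derivation:
Click 1 (1,0) count=1: revealed 1 new [(1,0)] -> total=1
Click 2 (2,5) count=2: revealed 1 new [(2,5)] -> total=2
Click 3 (6,6) count=0: revealed 16 new [(2,3) (2,4) (3,3) (3,4) (3,5) (4,3) (4,4) (4,5) (5,3) (5,4) (5,5) (5,6) (6,3) (6,4) (6,5) (6,6)] -> total=18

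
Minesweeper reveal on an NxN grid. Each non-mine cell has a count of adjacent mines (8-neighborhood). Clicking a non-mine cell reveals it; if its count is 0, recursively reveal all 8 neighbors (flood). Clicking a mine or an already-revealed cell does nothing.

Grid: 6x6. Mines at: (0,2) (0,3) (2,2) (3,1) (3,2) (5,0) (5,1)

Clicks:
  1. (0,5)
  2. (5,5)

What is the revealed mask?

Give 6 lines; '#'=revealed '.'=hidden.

Answer: ....##
...###
...###
...###
..####
..####

Derivation:
Click 1 (0,5) count=0: revealed 19 new [(0,4) (0,5) (1,3) (1,4) (1,5) (2,3) (2,4) (2,5) (3,3) (3,4) (3,5) (4,2) (4,3) (4,4) (4,5) (5,2) (5,3) (5,4) (5,5)] -> total=19
Click 2 (5,5) count=0: revealed 0 new [(none)] -> total=19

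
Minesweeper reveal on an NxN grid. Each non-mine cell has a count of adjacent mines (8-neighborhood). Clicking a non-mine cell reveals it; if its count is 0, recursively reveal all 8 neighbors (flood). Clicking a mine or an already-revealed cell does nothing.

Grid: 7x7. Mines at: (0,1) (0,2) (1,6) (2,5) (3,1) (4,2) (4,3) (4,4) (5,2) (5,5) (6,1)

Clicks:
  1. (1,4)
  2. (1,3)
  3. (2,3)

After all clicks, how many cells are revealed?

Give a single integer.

Answer: 9

Derivation:
Click 1 (1,4) count=1: revealed 1 new [(1,4)] -> total=1
Click 2 (1,3) count=1: revealed 1 new [(1,3)] -> total=2
Click 3 (2,3) count=0: revealed 7 new [(1,2) (2,2) (2,3) (2,4) (3,2) (3,3) (3,4)] -> total=9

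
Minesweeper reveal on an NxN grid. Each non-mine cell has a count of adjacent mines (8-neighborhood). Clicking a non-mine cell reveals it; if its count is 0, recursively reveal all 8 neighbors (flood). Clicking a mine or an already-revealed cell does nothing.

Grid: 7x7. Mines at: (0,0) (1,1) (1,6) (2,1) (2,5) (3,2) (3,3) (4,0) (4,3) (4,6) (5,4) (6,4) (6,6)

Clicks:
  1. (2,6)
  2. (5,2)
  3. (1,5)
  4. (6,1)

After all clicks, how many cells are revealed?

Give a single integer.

Click 1 (2,6) count=2: revealed 1 new [(2,6)] -> total=1
Click 2 (5,2) count=1: revealed 1 new [(5,2)] -> total=2
Click 3 (1,5) count=2: revealed 1 new [(1,5)] -> total=3
Click 4 (6,1) count=0: revealed 7 new [(5,0) (5,1) (5,3) (6,0) (6,1) (6,2) (6,3)] -> total=10

Answer: 10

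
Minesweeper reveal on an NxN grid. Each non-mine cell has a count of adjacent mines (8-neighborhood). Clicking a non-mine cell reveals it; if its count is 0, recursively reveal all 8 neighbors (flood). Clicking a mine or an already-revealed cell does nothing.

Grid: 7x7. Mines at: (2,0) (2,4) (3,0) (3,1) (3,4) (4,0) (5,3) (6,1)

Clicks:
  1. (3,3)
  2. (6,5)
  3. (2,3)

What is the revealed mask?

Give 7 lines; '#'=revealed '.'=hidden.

Answer: #######
#######
.###.##
...#.##
....###
....###
....###

Derivation:
Click 1 (3,3) count=2: revealed 1 new [(3,3)] -> total=1
Click 2 (6,5) count=0: revealed 30 new [(0,0) (0,1) (0,2) (0,3) (0,4) (0,5) (0,6) (1,0) (1,1) (1,2) (1,3) (1,4) (1,5) (1,6) (2,1) (2,2) (2,3) (2,5) (2,6) (3,5) (3,6) (4,4) (4,5) (4,6) (5,4) (5,5) (5,6) (6,4) (6,5) (6,6)] -> total=31
Click 3 (2,3) count=2: revealed 0 new [(none)] -> total=31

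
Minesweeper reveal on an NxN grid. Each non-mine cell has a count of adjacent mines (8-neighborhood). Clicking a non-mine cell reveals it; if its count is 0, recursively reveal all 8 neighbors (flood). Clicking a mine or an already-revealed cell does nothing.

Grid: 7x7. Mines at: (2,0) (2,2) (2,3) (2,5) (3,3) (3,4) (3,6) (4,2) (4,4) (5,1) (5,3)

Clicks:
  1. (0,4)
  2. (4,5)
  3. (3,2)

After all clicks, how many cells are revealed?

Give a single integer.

Click 1 (0,4) count=0: revealed 14 new [(0,0) (0,1) (0,2) (0,3) (0,4) (0,5) (0,6) (1,0) (1,1) (1,2) (1,3) (1,4) (1,5) (1,6)] -> total=14
Click 2 (4,5) count=3: revealed 1 new [(4,5)] -> total=15
Click 3 (3,2) count=4: revealed 1 new [(3,2)] -> total=16

Answer: 16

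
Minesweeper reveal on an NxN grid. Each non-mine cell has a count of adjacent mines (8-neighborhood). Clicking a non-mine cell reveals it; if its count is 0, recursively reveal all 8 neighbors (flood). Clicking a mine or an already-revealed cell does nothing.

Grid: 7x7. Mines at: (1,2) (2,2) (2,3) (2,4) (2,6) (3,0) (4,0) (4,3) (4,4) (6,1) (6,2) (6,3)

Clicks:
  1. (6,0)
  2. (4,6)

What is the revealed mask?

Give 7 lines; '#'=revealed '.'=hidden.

Click 1 (6,0) count=1: revealed 1 new [(6,0)] -> total=1
Click 2 (4,6) count=0: revealed 10 new [(3,5) (3,6) (4,5) (4,6) (5,4) (5,5) (5,6) (6,4) (6,5) (6,6)] -> total=11

Answer: .......
.......
.......
.....##
.....##
....###
#...###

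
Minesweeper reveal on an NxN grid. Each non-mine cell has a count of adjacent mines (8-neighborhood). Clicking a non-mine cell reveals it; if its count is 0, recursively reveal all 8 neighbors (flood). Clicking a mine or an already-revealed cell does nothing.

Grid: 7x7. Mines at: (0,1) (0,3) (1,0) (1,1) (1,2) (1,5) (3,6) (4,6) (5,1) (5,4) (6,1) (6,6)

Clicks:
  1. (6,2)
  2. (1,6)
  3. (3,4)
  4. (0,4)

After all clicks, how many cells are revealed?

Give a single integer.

Answer: 21

Derivation:
Click 1 (6,2) count=2: revealed 1 new [(6,2)] -> total=1
Click 2 (1,6) count=1: revealed 1 new [(1,6)] -> total=2
Click 3 (3,4) count=0: revealed 18 new [(2,0) (2,1) (2,2) (2,3) (2,4) (2,5) (3,0) (3,1) (3,2) (3,3) (3,4) (3,5) (4,0) (4,1) (4,2) (4,3) (4,4) (4,5)] -> total=20
Click 4 (0,4) count=2: revealed 1 new [(0,4)] -> total=21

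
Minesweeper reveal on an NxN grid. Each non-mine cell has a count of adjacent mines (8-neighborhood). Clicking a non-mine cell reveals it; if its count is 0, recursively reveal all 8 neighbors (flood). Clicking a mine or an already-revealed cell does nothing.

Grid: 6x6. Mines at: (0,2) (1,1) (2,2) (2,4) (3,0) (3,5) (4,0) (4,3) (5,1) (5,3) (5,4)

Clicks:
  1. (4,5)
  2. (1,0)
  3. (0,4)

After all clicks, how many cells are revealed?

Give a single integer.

Click 1 (4,5) count=2: revealed 1 new [(4,5)] -> total=1
Click 2 (1,0) count=1: revealed 1 new [(1,0)] -> total=2
Click 3 (0,4) count=0: revealed 6 new [(0,3) (0,4) (0,5) (1,3) (1,4) (1,5)] -> total=8

Answer: 8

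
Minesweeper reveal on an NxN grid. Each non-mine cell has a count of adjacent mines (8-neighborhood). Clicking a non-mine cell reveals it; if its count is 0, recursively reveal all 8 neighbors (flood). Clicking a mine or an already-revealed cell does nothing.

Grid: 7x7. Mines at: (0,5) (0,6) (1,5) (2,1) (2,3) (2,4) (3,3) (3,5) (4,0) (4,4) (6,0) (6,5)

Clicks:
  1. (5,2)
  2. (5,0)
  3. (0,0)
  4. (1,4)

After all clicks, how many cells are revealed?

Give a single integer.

Click 1 (5,2) count=0: revealed 11 new [(4,1) (4,2) (4,3) (5,1) (5,2) (5,3) (5,4) (6,1) (6,2) (6,3) (6,4)] -> total=11
Click 2 (5,0) count=2: revealed 1 new [(5,0)] -> total=12
Click 3 (0,0) count=0: revealed 10 new [(0,0) (0,1) (0,2) (0,3) (0,4) (1,0) (1,1) (1,2) (1,3) (1,4)] -> total=22
Click 4 (1,4) count=4: revealed 0 new [(none)] -> total=22

Answer: 22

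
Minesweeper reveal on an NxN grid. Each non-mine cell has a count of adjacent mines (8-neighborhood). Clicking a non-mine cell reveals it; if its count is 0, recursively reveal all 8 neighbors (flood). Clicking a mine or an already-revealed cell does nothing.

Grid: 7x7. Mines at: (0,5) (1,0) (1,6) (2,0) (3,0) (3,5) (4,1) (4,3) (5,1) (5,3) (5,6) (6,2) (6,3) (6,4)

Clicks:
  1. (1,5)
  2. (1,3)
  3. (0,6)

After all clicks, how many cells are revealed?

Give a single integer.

Answer: 18

Derivation:
Click 1 (1,5) count=2: revealed 1 new [(1,5)] -> total=1
Click 2 (1,3) count=0: revealed 16 new [(0,1) (0,2) (0,3) (0,4) (1,1) (1,2) (1,3) (1,4) (2,1) (2,2) (2,3) (2,4) (3,1) (3,2) (3,3) (3,4)] -> total=17
Click 3 (0,6) count=2: revealed 1 new [(0,6)] -> total=18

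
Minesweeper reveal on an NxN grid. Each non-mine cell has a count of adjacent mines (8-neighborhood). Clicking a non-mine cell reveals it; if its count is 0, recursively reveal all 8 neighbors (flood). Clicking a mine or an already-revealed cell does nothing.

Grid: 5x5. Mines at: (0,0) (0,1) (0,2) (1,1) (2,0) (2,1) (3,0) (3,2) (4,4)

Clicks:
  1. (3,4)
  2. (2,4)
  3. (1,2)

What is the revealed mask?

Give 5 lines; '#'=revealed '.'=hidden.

Answer: ...##
..###
...##
...##
.....

Derivation:
Click 1 (3,4) count=1: revealed 1 new [(3,4)] -> total=1
Click 2 (2,4) count=0: revealed 7 new [(0,3) (0,4) (1,3) (1,4) (2,3) (2,4) (3,3)] -> total=8
Click 3 (1,2) count=4: revealed 1 new [(1,2)] -> total=9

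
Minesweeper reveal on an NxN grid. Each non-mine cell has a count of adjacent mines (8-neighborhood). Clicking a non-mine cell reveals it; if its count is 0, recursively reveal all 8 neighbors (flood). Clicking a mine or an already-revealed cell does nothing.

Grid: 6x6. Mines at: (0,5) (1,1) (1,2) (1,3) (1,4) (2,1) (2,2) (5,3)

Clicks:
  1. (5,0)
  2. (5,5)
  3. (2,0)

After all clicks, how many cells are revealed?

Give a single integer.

Click 1 (5,0) count=0: revealed 9 new [(3,0) (3,1) (3,2) (4,0) (4,1) (4,2) (5,0) (5,1) (5,2)] -> total=9
Click 2 (5,5) count=0: revealed 11 new [(2,3) (2,4) (2,5) (3,3) (3,4) (3,5) (4,3) (4,4) (4,5) (5,4) (5,5)] -> total=20
Click 3 (2,0) count=2: revealed 1 new [(2,0)] -> total=21

Answer: 21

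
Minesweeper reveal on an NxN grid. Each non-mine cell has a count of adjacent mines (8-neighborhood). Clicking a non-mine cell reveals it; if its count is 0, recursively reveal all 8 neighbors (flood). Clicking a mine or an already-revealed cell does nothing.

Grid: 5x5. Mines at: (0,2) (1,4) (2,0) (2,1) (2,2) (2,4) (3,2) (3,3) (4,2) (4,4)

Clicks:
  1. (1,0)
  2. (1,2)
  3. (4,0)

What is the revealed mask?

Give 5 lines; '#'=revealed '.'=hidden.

Click 1 (1,0) count=2: revealed 1 new [(1,0)] -> total=1
Click 2 (1,2) count=3: revealed 1 new [(1,2)] -> total=2
Click 3 (4,0) count=0: revealed 4 new [(3,0) (3,1) (4,0) (4,1)] -> total=6

Answer: .....
#.#..
.....
##...
##...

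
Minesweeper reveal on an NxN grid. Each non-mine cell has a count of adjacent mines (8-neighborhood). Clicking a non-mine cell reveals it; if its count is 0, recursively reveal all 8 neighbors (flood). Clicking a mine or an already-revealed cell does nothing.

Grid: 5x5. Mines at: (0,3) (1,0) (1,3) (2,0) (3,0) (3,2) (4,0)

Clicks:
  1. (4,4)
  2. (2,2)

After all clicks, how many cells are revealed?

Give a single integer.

Answer: 7

Derivation:
Click 1 (4,4) count=0: revealed 6 new [(2,3) (2,4) (3,3) (3,4) (4,3) (4,4)] -> total=6
Click 2 (2,2) count=2: revealed 1 new [(2,2)] -> total=7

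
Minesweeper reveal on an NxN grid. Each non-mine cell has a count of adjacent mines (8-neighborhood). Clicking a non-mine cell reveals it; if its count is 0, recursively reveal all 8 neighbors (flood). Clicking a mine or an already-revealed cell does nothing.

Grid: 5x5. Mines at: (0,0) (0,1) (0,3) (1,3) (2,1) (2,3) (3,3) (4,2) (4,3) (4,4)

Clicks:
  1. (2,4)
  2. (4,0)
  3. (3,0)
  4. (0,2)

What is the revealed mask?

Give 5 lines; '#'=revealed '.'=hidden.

Answer: ..#..
.....
....#
##...
##...

Derivation:
Click 1 (2,4) count=3: revealed 1 new [(2,4)] -> total=1
Click 2 (4,0) count=0: revealed 4 new [(3,0) (3,1) (4,0) (4,1)] -> total=5
Click 3 (3,0) count=1: revealed 0 new [(none)] -> total=5
Click 4 (0,2) count=3: revealed 1 new [(0,2)] -> total=6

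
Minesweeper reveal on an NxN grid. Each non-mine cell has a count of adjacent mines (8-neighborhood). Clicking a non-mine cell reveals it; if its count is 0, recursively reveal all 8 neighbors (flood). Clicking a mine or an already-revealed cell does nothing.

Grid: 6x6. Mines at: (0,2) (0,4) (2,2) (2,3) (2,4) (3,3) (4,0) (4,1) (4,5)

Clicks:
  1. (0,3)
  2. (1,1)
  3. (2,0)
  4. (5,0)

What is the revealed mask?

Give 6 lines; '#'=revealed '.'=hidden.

Click 1 (0,3) count=2: revealed 1 new [(0,3)] -> total=1
Click 2 (1,1) count=2: revealed 1 new [(1,1)] -> total=2
Click 3 (2,0) count=0: revealed 7 new [(0,0) (0,1) (1,0) (2,0) (2,1) (3,0) (3,1)] -> total=9
Click 4 (5,0) count=2: revealed 1 new [(5,0)] -> total=10

Answer: ##.#..
##....
##....
##....
......
#.....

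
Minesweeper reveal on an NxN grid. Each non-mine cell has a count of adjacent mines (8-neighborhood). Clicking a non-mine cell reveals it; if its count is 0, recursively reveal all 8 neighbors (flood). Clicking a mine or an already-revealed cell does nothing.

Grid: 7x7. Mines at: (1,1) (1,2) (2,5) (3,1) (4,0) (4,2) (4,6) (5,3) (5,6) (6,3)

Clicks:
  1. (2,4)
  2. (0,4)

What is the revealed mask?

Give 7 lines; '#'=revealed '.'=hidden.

Click 1 (2,4) count=1: revealed 1 new [(2,4)] -> total=1
Click 2 (0,4) count=0: revealed 8 new [(0,3) (0,4) (0,5) (0,6) (1,3) (1,4) (1,5) (1,6)] -> total=9

Answer: ...####
...####
....#..
.......
.......
.......
.......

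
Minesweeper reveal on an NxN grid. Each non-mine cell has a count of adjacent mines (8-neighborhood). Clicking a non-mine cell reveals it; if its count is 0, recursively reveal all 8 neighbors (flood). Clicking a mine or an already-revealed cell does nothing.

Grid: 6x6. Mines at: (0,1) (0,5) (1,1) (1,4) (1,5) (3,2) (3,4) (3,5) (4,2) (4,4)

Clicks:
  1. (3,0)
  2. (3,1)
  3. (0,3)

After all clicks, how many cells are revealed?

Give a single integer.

Answer: 9

Derivation:
Click 1 (3,0) count=0: revealed 8 new [(2,0) (2,1) (3,0) (3,1) (4,0) (4,1) (5,0) (5,1)] -> total=8
Click 2 (3,1) count=2: revealed 0 new [(none)] -> total=8
Click 3 (0,3) count=1: revealed 1 new [(0,3)] -> total=9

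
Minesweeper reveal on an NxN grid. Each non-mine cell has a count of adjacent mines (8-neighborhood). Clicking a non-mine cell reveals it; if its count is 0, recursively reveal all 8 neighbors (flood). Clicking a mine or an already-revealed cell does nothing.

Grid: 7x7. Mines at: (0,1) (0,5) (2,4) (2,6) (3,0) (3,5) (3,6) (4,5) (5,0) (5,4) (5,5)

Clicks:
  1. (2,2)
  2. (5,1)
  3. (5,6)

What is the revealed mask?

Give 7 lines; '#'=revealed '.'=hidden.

Click 1 (2,2) count=0: revealed 18 new [(1,1) (1,2) (1,3) (2,1) (2,2) (2,3) (3,1) (3,2) (3,3) (4,1) (4,2) (4,3) (5,1) (5,2) (5,3) (6,1) (6,2) (6,3)] -> total=18
Click 2 (5,1) count=1: revealed 0 new [(none)] -> total=18
Click 3 (5,6) count=2: revealed 1 new [(5,6)] -> total=19

Answer: .......
.###...
.###...
.###...
.###...
.###..#
.###...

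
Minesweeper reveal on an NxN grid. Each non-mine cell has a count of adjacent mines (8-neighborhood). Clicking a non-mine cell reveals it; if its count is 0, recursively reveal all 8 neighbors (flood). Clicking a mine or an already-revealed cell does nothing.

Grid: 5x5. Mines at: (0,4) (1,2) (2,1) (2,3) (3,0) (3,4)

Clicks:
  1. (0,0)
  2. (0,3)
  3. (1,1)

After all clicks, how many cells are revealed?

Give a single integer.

Answer: 5

Derivation:
Click 1 (0,0) count=0: revealed 4 new [(0,0) (0,1) (1,0) (1,1)] -> total=4
Click 2 (0,3) count=2: revealed 1 new [(0,3)] -> total=5
Click 3 (1,1) count=2: revealed 0 new [(none)] -> total=5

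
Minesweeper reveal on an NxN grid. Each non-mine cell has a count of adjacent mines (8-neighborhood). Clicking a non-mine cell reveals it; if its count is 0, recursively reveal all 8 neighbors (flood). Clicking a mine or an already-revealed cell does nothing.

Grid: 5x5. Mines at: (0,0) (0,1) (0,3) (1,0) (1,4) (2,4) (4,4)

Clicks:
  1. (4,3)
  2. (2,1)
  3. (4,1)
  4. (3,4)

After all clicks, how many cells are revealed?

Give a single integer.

Answer: 16

Derivation:
Click 1 (4,3) count=1: revealed 1 new [(4,3)] -> total=1
Click 2 (2,1) count=1: revealed 1 new [(2,1)] -> total=2
Click 3 (4,1) count=0: revealed 13 new [(1,1) (1,2) (1,3) (2,0) (2,2) (2,3) (3,0) (3,1) (3,2) (3,3) (4,0) (4,1) (4,2)] -> total=15
Click 4 (3,4) count=2: revealed 1 new [(3,4)] -> total=16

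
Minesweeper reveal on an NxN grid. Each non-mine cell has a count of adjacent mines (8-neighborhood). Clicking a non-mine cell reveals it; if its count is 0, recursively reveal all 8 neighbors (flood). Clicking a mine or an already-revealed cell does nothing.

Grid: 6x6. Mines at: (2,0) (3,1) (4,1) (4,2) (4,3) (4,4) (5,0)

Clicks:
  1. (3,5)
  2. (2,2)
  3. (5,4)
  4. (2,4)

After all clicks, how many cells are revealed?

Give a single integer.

Click 1 (3,5) count=1: revealed 1 new [(3,5)] -> total=1
Click 2 (2,2) count=1: revealed 1 new [(2,2)] -> total=2
Click 3 (5,4) count=2: revealed 1 new [(5,4)] -> total=3
Click 4 (2,4) count=0: revealed 19 new [(0,0) (0,1) (0,2) (0,3) (0,4) (0,5) (1,0) (1,1) (1,2) (1,3) (1,4) (1,5) (2,1) (2,3) (2,4) (2,5) (3,2) (3,3) (3,4)] -> total=22

Answer: 22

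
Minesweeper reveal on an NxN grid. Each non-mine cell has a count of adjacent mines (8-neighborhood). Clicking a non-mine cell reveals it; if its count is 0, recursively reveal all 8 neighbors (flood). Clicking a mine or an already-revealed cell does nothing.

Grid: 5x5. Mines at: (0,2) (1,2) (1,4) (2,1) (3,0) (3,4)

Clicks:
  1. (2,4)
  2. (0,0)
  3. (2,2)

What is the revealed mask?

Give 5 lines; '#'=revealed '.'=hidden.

Answer: ##...
##...
..#.#
.....
.....

Derivation:
Click 1 (2,4) count=2: revealed 1 new [(2,4)] -> total=1
Click 2 (0,0) count=0: revealed 4 new [(0,0) (0,1) (1,0) (1,1)] -> total=5
Click 3 (2,2) count=2: revealed 1 new [(2,2)] -> total=6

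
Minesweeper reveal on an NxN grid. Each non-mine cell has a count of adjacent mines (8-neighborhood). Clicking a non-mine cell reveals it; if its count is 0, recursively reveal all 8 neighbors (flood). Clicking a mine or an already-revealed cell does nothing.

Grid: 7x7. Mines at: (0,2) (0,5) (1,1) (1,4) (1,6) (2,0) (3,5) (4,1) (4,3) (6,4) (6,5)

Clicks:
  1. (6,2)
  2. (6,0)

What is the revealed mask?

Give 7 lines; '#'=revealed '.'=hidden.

Click 1 (6,2) count=0: revealed 8 new [(5,0) (5,1) (5,2) (5,3) (6,0) (6,1) (6,2) (6,3)] -> total=8
Click 2 (6,0) count=0: revealed 0 new [(none)] -> total=8

Answer: .......
.......
.......
.......
.......
####...
####...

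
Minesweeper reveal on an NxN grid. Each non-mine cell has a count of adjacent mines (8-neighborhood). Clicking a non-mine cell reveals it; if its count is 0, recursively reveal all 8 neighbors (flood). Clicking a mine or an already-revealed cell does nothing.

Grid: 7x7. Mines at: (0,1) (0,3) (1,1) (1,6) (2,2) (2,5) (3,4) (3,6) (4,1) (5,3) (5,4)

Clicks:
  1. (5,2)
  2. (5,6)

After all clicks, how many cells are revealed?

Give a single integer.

Click 1 (5,2) count=2: revealed 1 new [(5,2)] -> total=1
Click 2 (5,6) count=0: revealed 6 new [(4,5) (4,6) (5,5) (5,6) (6,5) (6,6)] -> total=7

Answer: 7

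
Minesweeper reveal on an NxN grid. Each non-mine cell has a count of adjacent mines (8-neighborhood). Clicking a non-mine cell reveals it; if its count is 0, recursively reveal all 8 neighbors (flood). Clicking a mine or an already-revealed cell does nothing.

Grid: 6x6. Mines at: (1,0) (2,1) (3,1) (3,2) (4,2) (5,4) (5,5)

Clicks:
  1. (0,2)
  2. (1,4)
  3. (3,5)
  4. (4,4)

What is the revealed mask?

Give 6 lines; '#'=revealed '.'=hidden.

Click 1 (0,2) count=0: revealed 20 new [(0,1) (0,2) (0,3) (0,4) (0,5) (1,1) (1,2) (1,3) (1,4) (1,5) (2,2) (2,3) (2,4) (2,5) (3,3) (3,4) (3,5) (4,3) (4,4) (4,5)] -> total=20
Click 2 (1,4) count=0: revealed 0 new [(none)] -> total=20
Click 3 (3,5) count=0: revealed 0 new [(none)] -> total=20
Click 4 (4,4) count=2: revealed 0 new [(none)] -> total=20

Answer: .#####
.#####
..####
...###
...###
......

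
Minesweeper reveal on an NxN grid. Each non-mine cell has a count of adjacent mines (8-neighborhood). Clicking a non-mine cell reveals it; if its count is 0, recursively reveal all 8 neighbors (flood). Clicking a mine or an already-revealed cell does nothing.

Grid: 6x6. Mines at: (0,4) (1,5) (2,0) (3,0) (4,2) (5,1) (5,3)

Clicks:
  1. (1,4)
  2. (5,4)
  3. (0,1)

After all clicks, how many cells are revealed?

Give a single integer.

Click 1 (1,4) count=2: revealed 1 new [(1,4)] -> total=1
Click 2 (5,4) count=1: revealed 1 new [(5,4)] -> total=2
Click 3 (0,1) count=0: revealed 22 new [(0,0) (0,1) (0,2) (0,3) (1,0) (1,1) (1,2) (1,3) (2,1) (2,2) (2,3) (2,4) (2,5) (3,1) (3,2) (3,3) (3,4) (3,5) (4,3) (4,4) (4,5) (5,5)] -> total=24

Answer: 24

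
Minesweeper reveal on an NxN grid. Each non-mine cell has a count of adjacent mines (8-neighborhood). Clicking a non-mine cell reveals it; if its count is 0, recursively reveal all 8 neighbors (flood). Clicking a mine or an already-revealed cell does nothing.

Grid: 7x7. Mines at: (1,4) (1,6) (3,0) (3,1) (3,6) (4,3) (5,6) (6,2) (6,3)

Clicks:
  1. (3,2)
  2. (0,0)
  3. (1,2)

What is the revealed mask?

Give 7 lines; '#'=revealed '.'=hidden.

Answer: ####...
####...
####...
..#....
.......
.......
.......

Derivation:
Click 1 (3,2) count=2: revealed 1 new [(3,2)] -> total=1
Click 2 (0,0) count=0: revealed 12 new [(0,0) (0,1) (0,2) (0,3) (1,0) (1,1) (1,2) (1,3) (2,0) (2,1) (2,2) (2,3)] -> total=13
Click 3 (1,2) count=0: revealed 0 new [(none)] -> total=13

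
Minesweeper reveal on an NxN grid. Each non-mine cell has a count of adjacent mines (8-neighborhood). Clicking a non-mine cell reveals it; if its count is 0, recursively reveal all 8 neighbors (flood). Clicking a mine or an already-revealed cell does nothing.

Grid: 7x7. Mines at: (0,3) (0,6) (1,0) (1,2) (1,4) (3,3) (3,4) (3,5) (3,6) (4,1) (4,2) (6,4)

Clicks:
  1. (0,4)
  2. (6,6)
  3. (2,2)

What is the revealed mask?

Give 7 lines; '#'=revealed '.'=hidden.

Answer: ....#..
.......
..#....
.......
.....##
.....##
.....##

Derivation:
Click 1 (0,4) count=2: revealed 1 new [(0,4)] -> total=1
Click 2 (6,6) count=0: revealed 6 new [(4,5) (4,6) (5,5) (5,6) (6,5) (6,6)] -> total=7
Click 3 (2,2) count=2: revealed 1 new [(2,2)] -> total=8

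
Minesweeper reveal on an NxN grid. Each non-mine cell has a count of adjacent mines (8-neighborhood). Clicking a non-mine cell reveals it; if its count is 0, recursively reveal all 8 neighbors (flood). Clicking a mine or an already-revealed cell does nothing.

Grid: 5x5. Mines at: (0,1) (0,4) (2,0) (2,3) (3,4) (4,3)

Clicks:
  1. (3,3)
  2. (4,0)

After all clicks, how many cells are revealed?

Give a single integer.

Answer: 7

Derivation:
Click 1 (3,3) count=3: revealed 1 new [(3,3)] -> total=1
Click 2 (4,0) count=0: revealed 6 new [(3,0) (3,1) (3,2) (4,0) (4,1) (4,2)] -> total=7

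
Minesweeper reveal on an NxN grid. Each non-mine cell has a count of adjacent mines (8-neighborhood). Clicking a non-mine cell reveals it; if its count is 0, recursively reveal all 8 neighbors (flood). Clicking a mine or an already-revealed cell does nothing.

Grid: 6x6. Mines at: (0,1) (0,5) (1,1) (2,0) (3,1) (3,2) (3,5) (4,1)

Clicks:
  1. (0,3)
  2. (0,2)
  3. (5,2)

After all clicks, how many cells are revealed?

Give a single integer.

Answer: 10

Derivation:
Click 1 (0,3) count=0: revealed 9 new [(0,2) (0,3) (0,4) (1,2) (1,3) (1,4) (2,2) (2,3) (2,4)] -> total=9
Click 2 (0,2) count=2: revealed 0 new [(none)] -> total=9
Click 3 (5,2) count=1: revealed 1 new [(5,2)] -> total=10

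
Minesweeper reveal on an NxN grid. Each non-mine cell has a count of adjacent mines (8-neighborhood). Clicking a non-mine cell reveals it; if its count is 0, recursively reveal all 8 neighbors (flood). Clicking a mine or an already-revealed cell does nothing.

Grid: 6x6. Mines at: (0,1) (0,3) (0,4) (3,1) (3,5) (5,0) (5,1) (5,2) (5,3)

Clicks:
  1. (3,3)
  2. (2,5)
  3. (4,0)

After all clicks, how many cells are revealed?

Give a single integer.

Click 1 (3,3) count=0: revealed 12 new [(1,2) (1,3) (1,4) (2,2) (2,3) (2,4) (3,2) (3,3) (3,4) (4,2) (4,3) (4,4)] -> total=12
Click 2 (2,5) count=1: revealed 1 new [(2,5)] -> total=13
Click 3 (4,0) count=3: revealed 1 new [(4,0)] -> total=14

Answer: 14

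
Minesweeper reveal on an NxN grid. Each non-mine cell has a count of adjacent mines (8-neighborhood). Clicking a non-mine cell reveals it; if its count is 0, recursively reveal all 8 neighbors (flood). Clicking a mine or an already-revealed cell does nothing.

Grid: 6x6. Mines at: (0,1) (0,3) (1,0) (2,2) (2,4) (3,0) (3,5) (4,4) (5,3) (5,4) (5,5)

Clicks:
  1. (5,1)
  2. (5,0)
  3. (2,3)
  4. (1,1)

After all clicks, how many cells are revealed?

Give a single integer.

Answer: 8

Derivation:
Click 1 (5,1) count=0: revealed 6 new [(4,0) (4,1) (4,2) (5,0) (5,1) (5,2)] -> total=6
Click 2 (5,0) count=0: revealed 0 new [(none)] -> total=6
Click 3 (2,3) count=2: revealed 1 new [(2,3)] -> total=7
Click 4 (1,1) count=3: revealed 1 new [(1,1)] -> total=8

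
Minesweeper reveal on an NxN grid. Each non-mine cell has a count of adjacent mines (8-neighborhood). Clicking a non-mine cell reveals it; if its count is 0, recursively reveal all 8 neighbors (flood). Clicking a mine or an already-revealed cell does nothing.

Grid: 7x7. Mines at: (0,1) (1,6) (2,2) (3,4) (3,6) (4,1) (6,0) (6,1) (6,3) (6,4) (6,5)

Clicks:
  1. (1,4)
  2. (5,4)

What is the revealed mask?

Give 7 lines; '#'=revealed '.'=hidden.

Click 1 (1,4) count=0: revealed 11 new [(0,2) (0,3) (0,4) (0,5) (1,2) (1,3) (1,4) (1,5) (2,3) (2,4) (2,5)] -> total=11
Click 2 (5,4) count=3: revealed 1 new [(5,4)] -> total=12

Answer: ..####.
..####.
...###.
.......
.......
....#..
.......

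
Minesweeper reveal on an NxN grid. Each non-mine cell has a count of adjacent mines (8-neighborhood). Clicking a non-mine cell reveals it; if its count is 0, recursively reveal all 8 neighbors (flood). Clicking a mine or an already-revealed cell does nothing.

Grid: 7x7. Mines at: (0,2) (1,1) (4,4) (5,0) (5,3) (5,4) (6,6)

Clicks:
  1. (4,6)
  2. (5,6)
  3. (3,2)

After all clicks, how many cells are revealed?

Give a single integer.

Click 1 (4,6) count=0: revealed 31 new [(0,3) (0,4) (0,5) (0,6) (1,2) (1,3) (1,4) (1,5) (1,6) (2,0) (2,1) (2,2) (2,3) (2,4) (2,5) (2,6) (3,0) (3,1) (3,2) (3,3) (3,4) (3,5) (3,6) (4,0) (4,1) (4,2) (4,3) (4,5) (4,6) (5,5) (5,6)] -> total=31
Click 2 (5,6) count=1: revealed 0 new [(none)] -> total=31
Click 3 (3,2) count=0: revealed 0 new [(none)] -> total=31

Answer: 31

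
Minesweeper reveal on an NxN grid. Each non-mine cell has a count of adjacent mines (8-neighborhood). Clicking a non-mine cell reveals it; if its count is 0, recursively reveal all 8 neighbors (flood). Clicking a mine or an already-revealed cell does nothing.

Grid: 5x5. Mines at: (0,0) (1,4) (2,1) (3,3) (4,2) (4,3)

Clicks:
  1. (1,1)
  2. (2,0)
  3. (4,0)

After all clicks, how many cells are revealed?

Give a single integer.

Click 1 (1,1) count=2: revealed 1 new [(1,1)] -> total=1
Click 2 (2,0) count=1: revealed 1 new [(2,0)] -> total=2
Click 3 (4,0) count=0: revealed 4 new [(3,0) (3,1) (4,0) (4,1)] -> total=6

Answer: 6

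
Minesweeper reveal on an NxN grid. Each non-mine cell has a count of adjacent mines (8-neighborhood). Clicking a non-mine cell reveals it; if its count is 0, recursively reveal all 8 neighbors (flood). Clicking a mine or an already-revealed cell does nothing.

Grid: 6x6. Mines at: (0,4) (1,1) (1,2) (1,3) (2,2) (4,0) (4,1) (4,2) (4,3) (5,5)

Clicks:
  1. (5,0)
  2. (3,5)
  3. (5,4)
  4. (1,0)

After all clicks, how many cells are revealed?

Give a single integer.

Answer: 11

Derivation:
Click 1 (5,0) count=2: revealed 1 new [(5,0)] -> total=1
Click 2 (3,5) count=0: revealed 8 new [(1,4) (1,5) (2,4) (2,5) (3,4) (3,5) (4,4) (4,5)] -> total=9
Click 3 (5,4) count=2: revealed 1 new [(5,4)] -> total=10
Click 4 (1,0) count=1: revealed 1 new [(1,0)] -> total=11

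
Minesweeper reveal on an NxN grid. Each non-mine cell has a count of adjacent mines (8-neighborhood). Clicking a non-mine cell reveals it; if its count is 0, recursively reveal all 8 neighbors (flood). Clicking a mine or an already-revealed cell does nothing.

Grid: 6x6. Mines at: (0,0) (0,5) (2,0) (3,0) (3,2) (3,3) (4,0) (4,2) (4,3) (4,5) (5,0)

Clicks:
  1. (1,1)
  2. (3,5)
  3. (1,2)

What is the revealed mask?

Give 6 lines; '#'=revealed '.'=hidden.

Click 1 (1,1) count=2: revealed 1 new [(1,1)] -> total=1
Click 2 (3,5) count=1: revealed 1 new [(3,5)] -> total=2
Click 3 (1,2) count=0: revealed 11 new [(0,1) (0,2) (0,3) (0,4) (1,2) (1,3) (1,4) (2,1) (2,2) (2,3) (2,4)] -> total=13

Answer: .####.
.####.
.####.
.....#
......
......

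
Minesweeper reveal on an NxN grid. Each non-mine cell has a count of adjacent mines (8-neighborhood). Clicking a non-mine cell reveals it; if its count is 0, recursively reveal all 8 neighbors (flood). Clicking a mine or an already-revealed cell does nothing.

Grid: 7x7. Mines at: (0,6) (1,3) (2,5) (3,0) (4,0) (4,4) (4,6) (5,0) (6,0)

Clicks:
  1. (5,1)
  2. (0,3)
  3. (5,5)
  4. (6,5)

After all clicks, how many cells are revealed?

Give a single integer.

Click 1 (5,1) count=3: revealed 1 new [(5,1)] -> total=1
Click 2 (0,3) count=1: revealed 1 new [(0,3)] -> total=2
Click 3 (5,5) count=2: revealed 1 new [(5,5)] -> total=3
Click 4 (6,5) count=0: revealed 19 new [(2,1) (2,2) (2,3) (3,1) (3,2) (3,3) (4,1) (4,2) (4,3) (5,2) (5,3) (5,4) (5,6) (6,1) (6,2) (6,3) (6,4) (6,5) (6,6)] -> total=22

Answer: 22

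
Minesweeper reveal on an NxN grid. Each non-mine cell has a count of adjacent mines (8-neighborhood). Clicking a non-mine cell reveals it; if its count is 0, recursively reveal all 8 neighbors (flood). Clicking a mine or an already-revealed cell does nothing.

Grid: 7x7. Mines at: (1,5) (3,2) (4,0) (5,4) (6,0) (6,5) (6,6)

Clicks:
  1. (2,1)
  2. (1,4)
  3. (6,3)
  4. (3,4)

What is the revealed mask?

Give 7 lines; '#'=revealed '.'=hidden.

Click 1 (2,1) count=1: revealed 1 new [(2,1)] -> total=1
Click 2 (1,4) count=1: revealed 1 new [(1,4)] -> total=2
Click 3 (6,3) count=1: revealed 1 new [(6,3)] -> total=3
Click 4 (3,4) count=0: revealed 14 new [(2,3) (2,4) (2,5) (2,6) (3,3) (3,4) (3,5) (3,6) (4,3) (4,4) (4,5) (4,6) (5,5) (5,6)] -> total=17

Answer: .......
....#..
.#.####
...####
...####
.....##
...#...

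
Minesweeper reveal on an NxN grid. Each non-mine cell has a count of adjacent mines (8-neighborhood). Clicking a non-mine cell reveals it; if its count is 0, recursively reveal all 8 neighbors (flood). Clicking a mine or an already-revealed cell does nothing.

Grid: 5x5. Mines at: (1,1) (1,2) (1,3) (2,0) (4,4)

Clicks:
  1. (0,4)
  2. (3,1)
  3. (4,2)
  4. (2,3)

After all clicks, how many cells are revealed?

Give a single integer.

Answer: 12

Derivation:
Click 1 (0,4) count=1: revealed 1 new [(0,4)] -> total=1
Click 2 (3,1) count=1: revealed 1 new [(3,1)] -> total=2
Click 3 (4,2) count=0: revealed 10 new [(2,1) (2,2) (2,3) (3,0) (3,2) (3,3) (4,0) (4,1) (4,2) (4,3)] -> total=12
Click 4 (2,3) count=2: revealed 0 new [(none)] -> total=12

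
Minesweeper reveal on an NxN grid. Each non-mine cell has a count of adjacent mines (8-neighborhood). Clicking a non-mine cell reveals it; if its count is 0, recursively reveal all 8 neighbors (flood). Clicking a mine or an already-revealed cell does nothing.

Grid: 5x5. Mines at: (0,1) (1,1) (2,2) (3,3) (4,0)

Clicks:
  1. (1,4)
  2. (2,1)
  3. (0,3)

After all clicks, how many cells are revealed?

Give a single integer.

Answer: 9

Derivation:
Click 1 (1,4) count=0: revealed 8 new [(0,2) (0,3) (0,4) (1,2) (1,3) (1,4) (2,3) (2,4)] -> total=8
Click 2 (2,1) count=2: revealed 1 new [(2,1)] -> total=9
Click 3 (0,3) count=0: revealed 0 new [(none)] -> total=9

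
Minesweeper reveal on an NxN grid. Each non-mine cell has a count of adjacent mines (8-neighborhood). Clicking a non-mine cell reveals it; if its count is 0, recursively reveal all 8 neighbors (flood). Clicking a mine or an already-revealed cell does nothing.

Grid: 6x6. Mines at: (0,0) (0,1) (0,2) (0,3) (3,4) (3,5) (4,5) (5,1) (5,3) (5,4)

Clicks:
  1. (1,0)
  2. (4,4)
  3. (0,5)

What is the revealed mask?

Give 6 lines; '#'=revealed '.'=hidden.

Click 1 (1,0) count=2: revealed 1 new [(1,0)] -> total=1
Click 2 (4,4) count=5: revealed 1 new [(4,4)] -> total=2
Click 3 (0,5) count=0: revealed 6 new [(0,4) (0,5) (1,4) (1,5) (2,4) (2,5)] -> total=8

Answer: ....##
#...##
....##
......
....#.
......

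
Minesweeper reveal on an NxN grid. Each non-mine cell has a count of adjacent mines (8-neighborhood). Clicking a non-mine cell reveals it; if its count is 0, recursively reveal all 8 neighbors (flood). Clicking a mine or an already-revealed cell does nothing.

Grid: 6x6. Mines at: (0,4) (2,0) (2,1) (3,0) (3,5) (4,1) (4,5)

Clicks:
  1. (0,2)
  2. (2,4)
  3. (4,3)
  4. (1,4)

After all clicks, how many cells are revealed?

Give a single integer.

Click 1 (0,2) count=0: revealed 8 new [(0,0) (0,1) (0,2) (0,3) (1,0) (1,1) (1,2) (1,3)] -> total=8
Click 2 (2,4) count=1: revealed 1 new [(2,4)] -> total=9
Click 3 (4,3) count=0: revealed 12 new [(1,4) (2,2) (2,3) (3,2) (3,3) (3,4) (4,2) (4,3) (4,4) (5,2) (5,3) (5,4)] -> total=21
Click 4 (1,4) count=1: revealed 0 new [(none)] -> total=21

Answer: 21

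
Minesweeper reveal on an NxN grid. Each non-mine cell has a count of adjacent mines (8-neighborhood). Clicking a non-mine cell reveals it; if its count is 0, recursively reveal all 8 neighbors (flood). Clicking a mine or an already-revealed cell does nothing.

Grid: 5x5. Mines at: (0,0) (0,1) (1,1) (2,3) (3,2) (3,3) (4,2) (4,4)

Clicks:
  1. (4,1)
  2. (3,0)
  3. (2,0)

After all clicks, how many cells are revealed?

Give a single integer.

Answer: 6

Derivation:
Click 1 (4,1) count=2: revealed 1 new [(4,1)] -> total=1
Click 2 (3,0) count=0: revealed 5 new [(2,0) (2,1) (3,0) (3,1) (4,0)] -> total=6
Click 3 (2,0) count=1: revealed 0 new [(none)] -> total=6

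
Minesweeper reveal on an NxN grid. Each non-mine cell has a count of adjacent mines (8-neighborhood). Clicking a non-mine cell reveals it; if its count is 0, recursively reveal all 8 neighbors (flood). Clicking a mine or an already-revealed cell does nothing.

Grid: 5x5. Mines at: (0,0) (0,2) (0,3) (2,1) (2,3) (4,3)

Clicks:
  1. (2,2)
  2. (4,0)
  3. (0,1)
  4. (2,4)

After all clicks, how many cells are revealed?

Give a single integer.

Click 1 (2,2) count=2: revealed 1 new [(2,2)] -> total=1
Click 2 (4,0) count=0: revealed 6 new [(3,0) (3,1) (3,2) (4,0) (4,1) (4,2)] -> total=7
Click 3 (0,1) count=2: revealed 1 new [(0,1)] -> total=8
Click 4 (2,4) count=1: revealed 1 new [(2,4)] -> total=9

Answer: 9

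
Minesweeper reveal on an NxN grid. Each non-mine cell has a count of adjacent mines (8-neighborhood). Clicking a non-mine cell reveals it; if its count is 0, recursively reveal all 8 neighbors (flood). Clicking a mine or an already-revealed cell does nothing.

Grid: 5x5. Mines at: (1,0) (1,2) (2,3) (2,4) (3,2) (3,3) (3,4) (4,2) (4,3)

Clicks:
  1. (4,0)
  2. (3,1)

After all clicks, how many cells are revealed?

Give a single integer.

Click 1 (4,0) count=0: revealed 6 new [(2,0) (2,1) (3,0) (3,1) (4,0) (4,1)] -> total=6
Click 2 (3,1) count=2: revealed 0 new [(none)] -> total=6

Answer: 6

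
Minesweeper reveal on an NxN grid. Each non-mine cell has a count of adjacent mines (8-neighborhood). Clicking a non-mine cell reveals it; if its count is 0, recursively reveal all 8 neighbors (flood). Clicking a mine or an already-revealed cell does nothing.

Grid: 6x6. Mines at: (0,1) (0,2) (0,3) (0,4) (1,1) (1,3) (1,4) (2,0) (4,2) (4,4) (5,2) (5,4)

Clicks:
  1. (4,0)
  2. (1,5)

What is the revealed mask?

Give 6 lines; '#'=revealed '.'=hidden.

Answer: ......
.....#
......
##....
##....
##....

Derivation:
Click 1 (4,0) count=0: revealed 6 new [(3,0) (3,1) (4,0) (4,1) (5,0) (5,1)] -> total=6
Click 2 (1,5) count=2: revealed 1 new [(1,5)] -> total=7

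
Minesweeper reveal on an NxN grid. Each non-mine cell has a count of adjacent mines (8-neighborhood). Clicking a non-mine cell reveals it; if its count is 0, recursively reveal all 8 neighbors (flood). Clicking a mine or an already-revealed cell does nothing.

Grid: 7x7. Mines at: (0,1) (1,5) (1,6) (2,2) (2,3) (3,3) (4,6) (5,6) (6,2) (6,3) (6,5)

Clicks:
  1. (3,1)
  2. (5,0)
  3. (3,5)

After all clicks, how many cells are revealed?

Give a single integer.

Click 1 (3,1) count=1: revealed 1 new [(3,1)] -> total=1
Click 2 (5,0) count=0: revealed 14 new [(1,0) (1,1) (2,0) (2,1) (3,0) (3,2) (4,0) (4,1) (4,2) (5,0) (5,1) (5,2) (6,0) (6,1)] -> total=15
Click 3 (3,5) count=1: revealed 1 new [(3,5)] -> total=16

Answer: 16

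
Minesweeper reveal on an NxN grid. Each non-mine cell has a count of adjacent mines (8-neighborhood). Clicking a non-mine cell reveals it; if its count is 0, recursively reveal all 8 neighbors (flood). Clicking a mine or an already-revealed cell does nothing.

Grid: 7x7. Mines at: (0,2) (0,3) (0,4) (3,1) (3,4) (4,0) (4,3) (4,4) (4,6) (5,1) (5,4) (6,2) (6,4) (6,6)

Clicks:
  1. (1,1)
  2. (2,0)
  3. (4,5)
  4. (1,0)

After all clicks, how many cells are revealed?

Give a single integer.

Click 1 (1,1) count=1: revealed 1 new [(1,1)] -> total=1
Click 2 (2,0) count=1: revealed 1 new [(2,0)] -> total=2
Click 3 (4,5) count=4: revealed 1 new [(4,5)] -> total=3
Click 4 (1,0) count=0: revealed 4 new [(0,0) (0,1) (1,0) (2,1)] -> total=7

Answer: 7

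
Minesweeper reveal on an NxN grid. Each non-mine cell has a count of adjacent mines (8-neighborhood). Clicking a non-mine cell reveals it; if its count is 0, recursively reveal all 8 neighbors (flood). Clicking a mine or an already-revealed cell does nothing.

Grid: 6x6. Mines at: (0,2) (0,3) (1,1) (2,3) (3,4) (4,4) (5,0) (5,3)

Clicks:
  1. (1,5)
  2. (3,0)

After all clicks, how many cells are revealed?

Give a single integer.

Click 1 (1,5) count=0: revealed 6 new [(0,4) (0,5) (1,4) (1,5) (2,4) (2,5)] -> total=6
Click 2 (3,0) count=0: revealed 9 new [(2,0) (2,1) (2,2) (3,0) (3,1) (3,2) (4,0) (4,1) (4,2)] -> total=15

Answer: 15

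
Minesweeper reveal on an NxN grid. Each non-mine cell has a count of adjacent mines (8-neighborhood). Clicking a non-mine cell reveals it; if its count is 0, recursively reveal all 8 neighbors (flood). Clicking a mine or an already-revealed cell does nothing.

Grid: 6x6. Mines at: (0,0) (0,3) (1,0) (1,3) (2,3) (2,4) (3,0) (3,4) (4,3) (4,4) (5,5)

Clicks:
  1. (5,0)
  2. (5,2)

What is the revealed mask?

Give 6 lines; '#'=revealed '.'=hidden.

Click 1 (5,0) count=0: revealed 6 new [(4,0) (4,1) (4,2) (5,0) (5,1) (5,2)] -> total=6
Click 2 (5,2) count=1: revealed 0 new [(none)] -> total=6

Answer: ......
......
......
......
###...
###...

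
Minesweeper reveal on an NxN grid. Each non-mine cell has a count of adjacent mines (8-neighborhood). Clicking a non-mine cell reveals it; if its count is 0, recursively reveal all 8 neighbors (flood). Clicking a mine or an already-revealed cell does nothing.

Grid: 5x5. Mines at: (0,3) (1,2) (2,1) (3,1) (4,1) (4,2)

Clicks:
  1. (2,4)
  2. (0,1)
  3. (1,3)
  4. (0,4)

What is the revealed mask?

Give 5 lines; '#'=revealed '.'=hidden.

Answer: .#..#
...##
...##
...##
...##

Derivation:
Click 1 (2,4) count=0: revealed 8 new [(1,3) (1,4) (2,3) (2,4) (3,3) (3,4) (4,3) (4,4)] -> total=8
Click 2 (0,1) count=1: revealed 1 new [(0,1)] -> total=9
Click 3 (1,3) count=2: revealed 0 new [(none)] -> total=9
Click 4 (0,4) count=1: revealed 1 new [(0,4)] -> total=10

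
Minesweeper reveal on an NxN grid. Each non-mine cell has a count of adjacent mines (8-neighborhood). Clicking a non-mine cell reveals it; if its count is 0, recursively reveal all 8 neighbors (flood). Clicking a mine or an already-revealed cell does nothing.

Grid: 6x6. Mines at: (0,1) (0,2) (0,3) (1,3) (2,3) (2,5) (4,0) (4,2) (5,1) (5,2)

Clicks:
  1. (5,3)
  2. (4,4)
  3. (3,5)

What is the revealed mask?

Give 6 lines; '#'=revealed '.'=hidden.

Click 1 (5,3) count=2: revealed 1 new [(5,3)] -> total=1
Click 2 (4,4) count=0: revealed 8 new [(3,3) (3,4) (3,5) (4,3) (4,4) (4,5) (5,4) (5,5)] -> total=9
Click 3 (3,5) count=1: revealed 0 new [(none)] -> total=9

Answer: ......
......
......
...###
...###
...###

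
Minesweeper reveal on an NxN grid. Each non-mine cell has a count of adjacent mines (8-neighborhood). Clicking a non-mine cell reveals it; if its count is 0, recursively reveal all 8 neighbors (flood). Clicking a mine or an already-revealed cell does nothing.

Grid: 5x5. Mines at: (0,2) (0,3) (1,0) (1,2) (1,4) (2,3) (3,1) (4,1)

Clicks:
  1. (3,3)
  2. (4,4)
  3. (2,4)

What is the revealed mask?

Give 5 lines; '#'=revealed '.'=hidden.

Click 1 (3,3) count=1: revealed 1 new [(3,3)] -> total=1
Click 2 (4,4) count=0: revealed 5 new [(3,2) (3,4) (4,2) (4,3) (4,4)] -> total=6
Click 3 (2,4) count=2: revealed 1 new [(2,4)] -> total=7

Answer: .....
.....
....#
..###
..###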